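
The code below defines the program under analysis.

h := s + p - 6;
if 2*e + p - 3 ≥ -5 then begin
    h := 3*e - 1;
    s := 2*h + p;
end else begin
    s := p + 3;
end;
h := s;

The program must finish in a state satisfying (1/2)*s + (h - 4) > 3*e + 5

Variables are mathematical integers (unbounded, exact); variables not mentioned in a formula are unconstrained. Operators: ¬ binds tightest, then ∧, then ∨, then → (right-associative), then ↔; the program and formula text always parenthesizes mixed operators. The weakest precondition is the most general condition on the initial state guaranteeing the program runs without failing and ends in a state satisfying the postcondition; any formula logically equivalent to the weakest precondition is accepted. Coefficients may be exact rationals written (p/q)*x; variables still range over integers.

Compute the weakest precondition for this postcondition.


Working backward. After the program, the postcondition (1/2)*s + (h - 4) > 3*e + 5 must hold; in canonical form it is h + (1/2)*s > 3*e + 9.
Before h := s: (3/2)*s > 3*e + 9
Then branch requires 6*e + (3/2)*p > 12; else branch requires (3/2)*p > 3*e + 9/2.
Before the if: (2*e + p ≥ -2 → 6*e + (3/2)*p > 12) ∧ ((¬(2*e + p ≥ -2)) → (3/2)*p > 3*e + 9/2)
Before h := s + p - 6: (2*e + p ≥ -2 → 6*e + (3/2)*p > 12) ∧ ((¬(2*e + p ≥ -2)) → (3/2)*p > 3*e + 9/2)
Answer: WP = (2*e + p ≥ -2 → 6*e + (3/2)*p > 12) ∧ ((¬(2*e + p ≥ -2)) → (3/2)*p > 3*e + 9/2)


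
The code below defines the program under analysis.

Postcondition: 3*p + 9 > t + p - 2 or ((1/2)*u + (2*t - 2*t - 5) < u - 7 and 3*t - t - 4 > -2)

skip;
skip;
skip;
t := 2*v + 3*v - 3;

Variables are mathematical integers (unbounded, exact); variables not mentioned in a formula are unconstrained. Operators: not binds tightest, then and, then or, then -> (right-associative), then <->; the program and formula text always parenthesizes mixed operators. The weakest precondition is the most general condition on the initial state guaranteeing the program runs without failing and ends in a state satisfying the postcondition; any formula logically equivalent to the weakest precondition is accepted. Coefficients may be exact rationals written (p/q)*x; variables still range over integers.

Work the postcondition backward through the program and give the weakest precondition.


Working backward. After the program, the postcondition 3*p + 9 > t + p - 2 or ((1/2)*u + (2*t - 2*t - 5) < u - 7 and 3*t - t - 4 > -2) must hold; in canonical form it is 2*p > t - 11 or ((1/2)*u > 2 and 2*t > 2).
Before t := 2*v + 3*v - 3: 2*p > 5*v - 14 or ((1/2)*u > 2 and 10*v > 8)
Before skip: 2*p > 5*v - 14 or ((1/2)*u > 2 and 10*v > 8)
Before skip: 2*p > 5*v - 14 or ((1/2)*u > 2 and 10*v > 8)
Before skip: 2*p > 5*v - 14 or ((1/2)*u > 2 and 10*v > 8)
Answer: WP = 2*p > 5*v - 14 or ((1/2)*u > 2 and 10*v > 8)


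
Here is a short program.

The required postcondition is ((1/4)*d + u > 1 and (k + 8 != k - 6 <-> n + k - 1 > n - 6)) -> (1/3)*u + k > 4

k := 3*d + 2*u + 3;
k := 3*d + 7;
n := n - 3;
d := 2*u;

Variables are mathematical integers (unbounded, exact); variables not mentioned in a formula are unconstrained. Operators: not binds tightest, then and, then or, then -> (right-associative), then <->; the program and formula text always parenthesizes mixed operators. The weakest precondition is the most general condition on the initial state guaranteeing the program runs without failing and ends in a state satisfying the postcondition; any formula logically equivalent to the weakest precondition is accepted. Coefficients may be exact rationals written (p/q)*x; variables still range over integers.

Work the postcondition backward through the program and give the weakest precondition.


Working backward. After the program, the postcondition ((1/4)*d + u > 1 and (k + 8 != k - 6 <-> n + k - 1 > n - 6)) -> (1/3)*u + k > 4 must hold; in canonical form it is ((1/4)*d + u > 1 and k > -5) -> k + (1/3)*u > 4.
Before d := 2*u: ((3/2)*u > 1 and k > -5) -> k + (1/3)*u > 4
Before n := n - 3: ((3/2)*u > 1 and k > -5) -> k + (1/3)*u > 4
Before k := 3*d + 7: ((3/2)*u > 1 and 3*d > -12) -> 3*d + (1/3)*u > -3
Before k := 3*d + 2*u + 3: ((3/2)*u > 1 and 3*d > -12) -> 3*d + (1/3)*u > -3
Answer: WP = ((3/2)*u > 1 and 3*d > -12) -> 3*d + (1/3)*u > -3


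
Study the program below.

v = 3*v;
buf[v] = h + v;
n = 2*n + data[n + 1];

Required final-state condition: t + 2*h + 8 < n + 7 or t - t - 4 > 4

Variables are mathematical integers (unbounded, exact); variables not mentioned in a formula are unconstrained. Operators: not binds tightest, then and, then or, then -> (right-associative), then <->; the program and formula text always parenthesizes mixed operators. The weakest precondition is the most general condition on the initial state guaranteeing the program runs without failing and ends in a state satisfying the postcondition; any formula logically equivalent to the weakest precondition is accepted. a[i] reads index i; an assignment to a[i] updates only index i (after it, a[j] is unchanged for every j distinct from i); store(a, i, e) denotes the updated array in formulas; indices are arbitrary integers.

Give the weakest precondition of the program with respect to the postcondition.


Working backward. After the program, the postcondition t + 2*h + 8 < n + 7 or t - t - 4 > 4 must hold; in canonical form it is 2*h + t < n - 1.
Before n := 2*n + data[n + 1]: 2*h + t < data[n + 1] + 2*n - 1
Before buf[v] := h + v: 2*h + t < data[n + 1] + 2*n - 1
Before v := 3*v: 2*h + t < data[n + 1] + 2*n - 1
Answer: WP = 2*h + t < data[n + 1] + 2*n - 1


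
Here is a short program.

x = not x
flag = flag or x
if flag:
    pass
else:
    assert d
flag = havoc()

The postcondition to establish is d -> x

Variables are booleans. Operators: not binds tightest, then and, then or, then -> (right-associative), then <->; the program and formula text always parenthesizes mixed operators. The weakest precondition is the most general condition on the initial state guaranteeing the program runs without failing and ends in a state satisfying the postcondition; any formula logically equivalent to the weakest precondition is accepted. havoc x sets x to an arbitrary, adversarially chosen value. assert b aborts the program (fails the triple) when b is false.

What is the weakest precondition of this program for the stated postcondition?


Working backward. After the program, d -> x must hold.
Before havoc flag: d -> x
Then branch requires d -> x; else branch requires d and (d -> x).
Before the if: (flag -> (d -> x)) and ((not flag) -> (d and (d -> x)))
Before flag := flag or x: ((flag or x) -> (d -> x)) and ((not (flag or x)) -> (d and (d -> x)))
Before x := not x: ((flag or (not x)) -> (d -> (not x))) and ((not (flag or (not x))) -> (d and (d -> (not x))))
Answer: WP = ((flag or (not x)) -> (d -> (not x))) and ((not (flag or (not x))) -> (d and (d -> (not x))))


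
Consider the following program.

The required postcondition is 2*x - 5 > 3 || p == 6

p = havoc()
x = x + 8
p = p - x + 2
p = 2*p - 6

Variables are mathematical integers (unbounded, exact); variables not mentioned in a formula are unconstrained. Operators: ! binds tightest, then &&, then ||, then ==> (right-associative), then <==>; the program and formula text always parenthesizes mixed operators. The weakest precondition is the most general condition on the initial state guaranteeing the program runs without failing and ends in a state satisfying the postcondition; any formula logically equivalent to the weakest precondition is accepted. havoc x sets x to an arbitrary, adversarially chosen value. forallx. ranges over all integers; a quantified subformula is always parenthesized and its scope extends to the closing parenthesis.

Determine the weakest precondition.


Working backward. After the program, the postcondition 2*x - 5 > 3 || p == 6 must hold; in canonical form it is 2*x > 8 || p == 6.
Before p := 2*p - 6: 2*x > 8 || 2*p == 12
Before p := p - x + 2: 2*x > 8 || 2*p == 2*x + 8
Before x := x + 8: 2*x > -8 || 2*p == 2*x + 24
Before havoc p: forall p_1. (2*x > -8 || 2*p_1 == 2*x + 24)
Answer: WP = forall p_1. (2*x > -8 || 2*p_1 == 2*x + 24)


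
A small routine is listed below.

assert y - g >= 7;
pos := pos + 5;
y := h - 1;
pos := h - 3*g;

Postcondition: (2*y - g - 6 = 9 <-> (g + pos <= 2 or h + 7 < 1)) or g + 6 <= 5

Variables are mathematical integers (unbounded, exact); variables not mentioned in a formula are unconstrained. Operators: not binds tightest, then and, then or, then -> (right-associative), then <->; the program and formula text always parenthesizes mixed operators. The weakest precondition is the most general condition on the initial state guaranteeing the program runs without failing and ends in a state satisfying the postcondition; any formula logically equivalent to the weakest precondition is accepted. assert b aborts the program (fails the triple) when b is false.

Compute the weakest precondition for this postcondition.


Working backward. After the program, the postcondition (2*y - g - 6 = 9 <-> (g + pos <= 2 or h + 7 < 1)) or g + 6 <= 5 must hold; in canonical form it is (2*y = g + 15 <-> (g + pos <= 2 or h < -6)) or g <= -1.
Before pos := h - 3*g: (2*y = g + 15 <-> (h <= 2*g + 2 or h < -6)) or g <= -1
Before y := h - 1: (2*h = g + 17 <-> (h <= 2*g + 2 or h < -6)) or g <= -1
Before pos := pos + 5: (2*h = g + 17 <-> (h <= 2*g + 2 or h < -6)) or g <= -1
Before assert y - g >= 7: y >= g + 7 and ((2*h = g + 17 <-> (h <= 2*g + 2 or h < -6)) or g <= -1)
Answer: WP = y >= g + 7 and ((2*h = g + 17 <-> (h <= 2*g + 2 or h < -6)) or g <= -1)


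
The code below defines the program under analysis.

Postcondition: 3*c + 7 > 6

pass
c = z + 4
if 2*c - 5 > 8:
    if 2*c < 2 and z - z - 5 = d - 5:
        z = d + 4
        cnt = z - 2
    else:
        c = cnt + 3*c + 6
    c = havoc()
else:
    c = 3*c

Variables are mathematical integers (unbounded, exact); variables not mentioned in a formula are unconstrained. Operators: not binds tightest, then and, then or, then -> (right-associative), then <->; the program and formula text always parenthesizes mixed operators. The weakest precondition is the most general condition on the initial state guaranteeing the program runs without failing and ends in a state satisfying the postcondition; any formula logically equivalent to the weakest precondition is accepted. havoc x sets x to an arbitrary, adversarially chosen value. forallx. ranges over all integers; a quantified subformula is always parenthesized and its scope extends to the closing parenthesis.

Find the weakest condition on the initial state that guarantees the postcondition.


Working backward. After the program, the postcondition 3*c + 7 > 6 must hold; in canonical form it is 3*c > -1.
Then branch requires ((2*c < 2 and d = 0) -> (forall c_1. 3*c_1 > -1)) and ((not (2*c < 2 and d = 0)) -> (forall c_1. 3*c_1 > -1)); else branch requires 9*c > -1.
Before the if: (2*c > 13 -> (((2*c < 2 and d = 0) -> (forall c_1. 3*c_1 > -1)) and ((not (2*c < 2 and d = 0)) -> (forall c_1. 3*c_1 > -1)))) and ((not (2*c > 13)) -> 9*c > -1)
Before c := z + 4: (2*z > 5 -> (((2*z < -6 and d = 0) -> (forall c_1. 3*c_1 > -1)) and ((not (2*z < -6 and d = 0)) -> (forall c_1. 3*c_1 > -1)))) and ((not (2*z > 5)) -> 9*z > -37)
Before skip: (2*z > 5 -> (((2*z < -6 and d = 0) -> (forall c_1. 3*c_1 > -1)) and ((not (2*z < -6 and d = 0)) -> (forall c_1. 3*c_1 > -1)))) and ((not (2*z > 5)) -> 9*z > -37)
Answer: WP = (2*z > 5 -> (((2*z < -6 and d = 0) -> (forall c_1. 3*c_1 > -1)) and ((not (2*z < -6 and d = 0)) -> (forall c_1. 3*c_1 > -1)))) and ((not (2*z > 5)) -> 9*z > -37)


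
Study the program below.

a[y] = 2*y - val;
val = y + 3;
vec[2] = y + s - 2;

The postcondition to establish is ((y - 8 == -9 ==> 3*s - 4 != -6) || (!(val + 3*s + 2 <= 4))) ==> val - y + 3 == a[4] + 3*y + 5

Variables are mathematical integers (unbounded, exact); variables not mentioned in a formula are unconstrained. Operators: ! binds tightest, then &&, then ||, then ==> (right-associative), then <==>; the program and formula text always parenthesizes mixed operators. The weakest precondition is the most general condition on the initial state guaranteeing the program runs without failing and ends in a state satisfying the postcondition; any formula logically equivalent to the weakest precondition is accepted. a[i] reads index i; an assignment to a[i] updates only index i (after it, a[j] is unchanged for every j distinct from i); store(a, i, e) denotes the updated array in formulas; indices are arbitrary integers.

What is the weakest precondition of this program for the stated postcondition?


Working backward. After the program, the postcondition ((y - 8 == -9 ==> 3*s - 4 != -6) || (!(val + 3*s + 2 <= 4))) ==> val - y + 3 == a[4] + 3*y + 5 must hold; in canonical form it is ((y == -1 ==> 3*s != -2) || (!(3*s + val <= 2))) ==> val == a[4] + 4*y + 2.
Before vec[2] := y + s - 2: ((y == -1 ==> 3*s != -2) || (!(3*s + val <= 2))) ==> val == a[4] + 4*y + 2
Before val := y + 3: ((y == -1 ==> 3*s != -2) || (!(3*s + y <= -1))) ==> a[4] + 3*y == 1
Before a[y] := 2*y - val: ((y == -1 ==> 3*s != -2) || (!(3*s + y <= -1))) ==> store(a, y, -val + 2*y)[4] + 3*y == 1
Answer: WP = ((y == -1 ==> 3*s != -2) || (!(3*s + y <= -1))) ==> store(a, y, -val + 2*y)[4] + 3*y == 1


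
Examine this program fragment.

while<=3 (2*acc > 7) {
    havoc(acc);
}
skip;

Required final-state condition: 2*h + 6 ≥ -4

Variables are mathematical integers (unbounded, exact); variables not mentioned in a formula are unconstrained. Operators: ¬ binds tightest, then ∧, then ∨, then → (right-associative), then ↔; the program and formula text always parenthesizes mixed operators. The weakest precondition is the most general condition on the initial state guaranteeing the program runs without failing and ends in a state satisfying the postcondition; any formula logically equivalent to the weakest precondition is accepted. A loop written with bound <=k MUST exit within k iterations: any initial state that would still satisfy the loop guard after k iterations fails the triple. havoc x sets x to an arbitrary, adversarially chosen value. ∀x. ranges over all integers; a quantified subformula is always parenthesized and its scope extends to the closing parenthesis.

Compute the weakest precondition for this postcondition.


Working backward. After the program, the postcondition 2*h + 6 ≥ -4 must hold; in canonical form it is 2*h ≥ -10.
Before skip: 2*h ≥ -10
Before the loop (bound <=3), unroll the exhaustion recursion (WP_0 = exit-now case; WP_j = one more guarded iteration, up to j = 3):
  WP_0: (¬(2*acc > 7)) ∧ 2*h ≥ -10
  WP_1: (2*acc > 7 → (∀acc_1. ((¬(2*acc_1 > 7)) ∧ 2*h ≥ -10))) ∧ ((¬(2*acc > 7)) → 2*h ≥ -10)
  WP_2: (2*acc > 7 → (∀acc_2. ((2*acc_2 > 7 → (∀acc_1. ((¬(2*acc_1 > 7)) ∧ 2*h ≥ -10))) ∧ ((¬(2*acc_2 > 7)) → 2*h ≥ -10)))) ∧ ((¬(2*acc > 7)) → 2*h ≥ -10)
  WP_3: (2*acc > 7 → (∀acc_3. ((2*acc_3 > 7 → (∀acc_2. ((2*acc_2 > 7 → (∀acc_1. ((¬(2*acc_1 > 7)) ∧ 2*h ≥ -10))) ∧ ((¬(2*acc_2 > 7)) → 2*h ≥ -10)))) ∧ ((¬(2*acc_3 > 7)) → 2*h ≥ -10)))) ∧ ((¬(2*acc > 7)) → 2*h ≥ -10)
So before the loop: (2*acc > 7 → (∀acc_3. ((2*acc_3 > 7 → (∀acc_2. ((2*acc_2 > 7 → (∀acc_1. ((¬(2*acc_1 > 7)) ∧ 2*h ≥ -10))) ∧ ((¬(2*acc_2 > 7)) → 2*h ≥ -10)))) ∧ ((¬(2*acc_3 > 7)) → 2*h ≥ -10)))) ∧ ((¬(2*acc > 7)) → 2*h ≥ -10)
Answer: WP = (2*acc > 7 → (∀acc_3. ((2*acc_3 > 7 → (∀acc_2. ((2*acc_2 > 7 → (∀acc_1. ((¬(2*acc_1 > 7)) ∧ 2*h ≥ -10))) ∧ ((¬(2*acc_2 > 7)) → 2*h ≥ -10)))) ∧ ((¬(2*acc_3 > 7)) → 2*h ≥ -10)))) ∧ ((¬(2*acc > 7)) → 2*h ≥ -10)


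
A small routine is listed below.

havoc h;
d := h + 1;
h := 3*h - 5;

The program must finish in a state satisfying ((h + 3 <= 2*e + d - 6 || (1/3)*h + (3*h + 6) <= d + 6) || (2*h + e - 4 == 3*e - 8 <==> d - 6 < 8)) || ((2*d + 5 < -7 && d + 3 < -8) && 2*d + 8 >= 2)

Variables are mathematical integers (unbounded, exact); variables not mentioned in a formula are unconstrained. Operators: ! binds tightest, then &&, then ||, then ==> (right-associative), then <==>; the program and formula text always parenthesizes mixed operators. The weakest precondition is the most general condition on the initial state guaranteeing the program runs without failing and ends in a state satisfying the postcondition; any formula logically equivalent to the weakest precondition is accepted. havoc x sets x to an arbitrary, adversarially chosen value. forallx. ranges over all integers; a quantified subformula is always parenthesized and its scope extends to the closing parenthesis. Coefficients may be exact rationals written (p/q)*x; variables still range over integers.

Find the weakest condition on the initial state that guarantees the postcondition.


Working backward. After the program, the postcondition ((h + 3 <= 2*e + d - 6 || (1/3)*h + (3*h + 6) <= d + 6) || (2*h + e - 4 == 3*e - 8 <==> d - 6 < 8)) || ((2*d + 5 < -7 && d + 3 < -8) && 2*d + 8 >= 2) must hold; in canonical form it is h <= d + 2*e - 9 || (10/3)*h <= d || (2*h == 2*e - 4 <==> d < 14) || (2*d < -12 && d < -11 && 2*d >= -6).
Before h := 3*h - 5: 3*h <= d + 2*e - 4 || 10*h <= d + 50/3 || (6*h == 2*e + 6 <==> d < 14) || (2*d < -12 && d < -11 && 2*d >= -6)
Before d := h + 1: 2*h <= 2*e - 3 || 9*h <= 53/3 || (6*h == 2*e + 6 <==> h < 13) || (2*h < -14 && h < -12 && 2*h >= -8)
Before havoc h: forall h_1. (2*h_1 <= 2*e - 3 || 9*h_1 <= 53/3 || (6*h_1 == 2*e + 6 <==> h_1 < 13) || (2*h_1 < -14 && h_1 < -12 && 2*h_1 >= -8))
Answer: WP = forall h_1. (2*h_1 <= 2*e - 3 || 9*h_1 <= 53/3 || (6*h_1 == 2*e + 6 <==> h_1 < 13) || (2*h_1 < -14 && h_1 < -12 && 2*h_1 >= -8))


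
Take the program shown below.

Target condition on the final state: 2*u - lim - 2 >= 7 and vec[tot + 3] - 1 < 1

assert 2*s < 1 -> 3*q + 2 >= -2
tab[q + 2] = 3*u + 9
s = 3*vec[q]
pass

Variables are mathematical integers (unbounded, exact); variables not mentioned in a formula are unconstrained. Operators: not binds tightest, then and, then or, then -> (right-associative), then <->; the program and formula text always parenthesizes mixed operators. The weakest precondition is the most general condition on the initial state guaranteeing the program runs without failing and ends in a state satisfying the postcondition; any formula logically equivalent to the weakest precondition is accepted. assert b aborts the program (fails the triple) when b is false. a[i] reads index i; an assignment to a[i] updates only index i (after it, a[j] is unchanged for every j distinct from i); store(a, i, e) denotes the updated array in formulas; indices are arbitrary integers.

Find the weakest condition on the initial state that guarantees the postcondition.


Working backward. After the program, the postcondition 2*u - lim - 2 >= 7 and vec[tot + 3] - 1 < 1 must hold; in canonical form it is 2*u >= lim + 9 and vec[tot + 3] < 2.
Before skip: 2*u >= lim + 9 and vec[tot + 3] < 2
Before s := 3*vec[q]: 2*u >= lim + 9 and vec[tot + 3] < 2
Before tab[q + 2] := 3*u + 9: 2*u >= lim + 9 and vec[tot + 3] < 2
Before assert 2*s < 1 -> 3*q + 2 >= -2: (2*s < 1 -> 3*q >= -4) and 2*u >= lim + 9 and vec[tot + 3] < 2
Answer: WP = (2*s < 1 -> 3*q >= -4) and 2*u >= lim + 9 and vec[tot + 3] < 2


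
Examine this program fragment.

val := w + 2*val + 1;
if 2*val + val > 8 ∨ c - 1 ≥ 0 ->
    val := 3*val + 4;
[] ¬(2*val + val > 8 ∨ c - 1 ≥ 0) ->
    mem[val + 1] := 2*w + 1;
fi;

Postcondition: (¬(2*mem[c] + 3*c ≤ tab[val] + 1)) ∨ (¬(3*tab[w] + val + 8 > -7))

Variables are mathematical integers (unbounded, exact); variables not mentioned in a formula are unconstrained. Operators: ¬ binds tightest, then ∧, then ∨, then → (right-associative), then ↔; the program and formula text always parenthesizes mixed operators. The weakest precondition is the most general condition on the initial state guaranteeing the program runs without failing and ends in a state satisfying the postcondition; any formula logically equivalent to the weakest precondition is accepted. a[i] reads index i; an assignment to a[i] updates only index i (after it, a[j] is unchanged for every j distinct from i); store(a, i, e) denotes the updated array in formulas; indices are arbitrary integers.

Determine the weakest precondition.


Working backward. After the program, the postcondition (¬(2*mem[c] + 3*c ≤ tab[val] + 1)) ∨ (¬(3*tab[w] + val + 8 > -7)) must hold; in canonical form it is (¬(2*mem[c] + 3*c ≤ tab[val] + 1)) ∨ (¬(3*tab[w] + val > -15)).
Then branch requires (¬(2*mem[c] + 3*c ≤ tab[3*val + 4] + 1)) ∨ (¬(3*tab[w] + 3*val > -19)); else branch requires (¬(2*store(mem, val + 1, 2*w + 1)[c] + 3*c ≤ tab[val] + 1)) ∨ (¬(3*tab[w] + val > -15)).
Before the if: ((3*val > 8 ∨ c ≥ 1) → ((¬(2*mem[c] + 3*c ≤ tab[3*val + 4] + 1)) ∨ (¬(3*tab[w] + 3*val > -19)))) ∧ ((¬(3*val > 8 ∨ c ≥ 1)) → ((¬(2*store(mem, val + 1, 2*w + 1)[c] + 3*c ≤ tab[val] + 1)) ∨ (¬(3*tab[w] + val > -15))))
Before val := w + 2*val + 1: ((6*val + 3*w > 5 ∨ c ≥ 1) → ((¬(2*mem[c] + 3*c ≤ tab[6*val + 3*w + 7] + 1)) ∨ (¬(3*tab[w] + 6*val + 3*w > -22)))) ∧ ((¬(6*val + 3*w > 5 ∨ c ≥ 1)) → ((¬(2*store(mem, 2*val + w + 2, 2*w + 1)[c] + 3*c ≤ tab[2*val + w + 1] + 1)) ∨ (¬(3*tab[w] + 2*val + w > -16))))
Answer: WP = ((6*val + 3*w > 5 ∨ c ≥ 1) → ((¬(2*mem[c] + 3*c ≤ tab[6*val + 3*w + 7] + 1)) ∨ (¬(3*tab[w] + 6*val + 3*w > -22)))) ∧ ((¬(6*val + 3*w > 5 ∨ c ≥ 1)) → ((¬(2*store(mem, 2*val + w + 2, 2*w + 1)[c] + 3*c ≤ tab[2*val + w + 1] + 1)) ∨ (¬(3*tab[w] + 2*val + w > -16))))


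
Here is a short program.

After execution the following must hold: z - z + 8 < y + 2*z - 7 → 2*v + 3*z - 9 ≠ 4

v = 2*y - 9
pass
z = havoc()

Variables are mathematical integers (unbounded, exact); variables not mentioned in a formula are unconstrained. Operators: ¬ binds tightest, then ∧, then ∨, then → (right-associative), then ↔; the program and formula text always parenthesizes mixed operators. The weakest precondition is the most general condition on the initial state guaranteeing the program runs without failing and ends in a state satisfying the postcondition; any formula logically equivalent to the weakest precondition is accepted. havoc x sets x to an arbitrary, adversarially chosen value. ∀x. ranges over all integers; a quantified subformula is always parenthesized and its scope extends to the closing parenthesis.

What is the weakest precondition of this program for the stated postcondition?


Working backward. After the program, the postcondition z - z + 8 < y + 2*z - 7 → 2*v + 3*z - 9 ≠ 4 must hold; in canonical form it is y + 2*z > 15 → 2*v + 3*z ≠ 13.
Before havoc z: ∀z_1. (y + 2*z_1 > 15 → 2*v + 3*z_1 ≠ 13)
Before skip: ∀z_1. (y + 2*z_1 > 15 → 2*v + 3*z_1 ≠ 13)
Before v := 2*y - 9: ∀z_1. (y + 2*z_1 > 15 → 4*y + 3*z_1 ≠ 31)
Answer: WP = ∀z_1. (y + 2*z_1 > 15 → 4*y + 3*z_1 ≠ 31)


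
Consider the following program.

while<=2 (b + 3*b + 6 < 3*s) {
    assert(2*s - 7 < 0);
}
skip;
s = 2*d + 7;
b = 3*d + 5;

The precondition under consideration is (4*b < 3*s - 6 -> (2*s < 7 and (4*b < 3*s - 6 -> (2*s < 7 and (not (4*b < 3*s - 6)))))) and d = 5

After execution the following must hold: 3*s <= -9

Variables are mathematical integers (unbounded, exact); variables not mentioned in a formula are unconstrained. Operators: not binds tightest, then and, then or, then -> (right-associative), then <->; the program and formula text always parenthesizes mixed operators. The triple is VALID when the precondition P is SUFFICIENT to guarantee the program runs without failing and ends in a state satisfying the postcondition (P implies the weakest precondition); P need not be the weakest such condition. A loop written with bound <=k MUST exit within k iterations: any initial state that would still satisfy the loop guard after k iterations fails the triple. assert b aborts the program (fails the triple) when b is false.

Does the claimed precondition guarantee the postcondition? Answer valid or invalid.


Working backward. After the program, 3*s <= -9 must hold.
Before b := 3*d + 5: 3*s <= -9
Before s := 2*d + 7: 6*d <= -30
Before skip: 6*d <= -30
Before the loop (bound <=2), unroll the exhaustion recursion (WP_0 = exit-now case; WP_j = one more guarded iteration, up to j = 2):
  WP_0: (not (4*b < 3*s - 6)) and 6*d <= -30
  WP_1: (4*b < 3*s - 6 -> (2*s < 7 and (not (4*b < 3*s - 6)) and 6*d <= -30)) and ((not (4*b < 3*s - 6)) -> 6*d <= -30)
  WP_2: (4*b < 3*s - 6 -> (2*s < 7 and (4*b < 3*s - 6 -> (2*s < 7 and (not (4*b < 3*s - 6)) and 6*d <= -30)) and ((not (4*b < 3*s - 6)) -> 6*d <= -30))) and ((not (4*b < 3*s - 6)) -> 6*d <= -30)
So before the loop: (4*b < 3*s - 6 -> (2*s < 7 and (4*b < 3*s - 6 -> (2*s < 7 and (not (4*b < 3*s - 6)) and 6*d <= -30)) and ((not (4*b < 3*s - 6)) -> 6*d <= -30))) and ((not (4*b < 3*s - 6)) -> 6*d <= -30)
The weakest precondition is (4*b < 3*s - 6 -> (2*s < 7 and (4*b < 3*s - 6 -> (2*s < 7 and (not (4*b < 3*s - 6)) and 6*d <= -30)) and ((not (4*b < 3*s - 6)) -> 6*d <= -30))) and ((not (4*b < 3*s - 6)) -> 6*d <= -30).
Check whether (4*b < 3*s - 6 -> (2*s < 7 and (4*b < 3*s - 6 -> (2*s < 7 and (not (4*b < 3*s - 6)))))) and d = 5 implies it.
Countermodel: at the initial state b = 0, d = 5, s = 0, the precondition holds but the weakest precondition fails.
Answer: invalid


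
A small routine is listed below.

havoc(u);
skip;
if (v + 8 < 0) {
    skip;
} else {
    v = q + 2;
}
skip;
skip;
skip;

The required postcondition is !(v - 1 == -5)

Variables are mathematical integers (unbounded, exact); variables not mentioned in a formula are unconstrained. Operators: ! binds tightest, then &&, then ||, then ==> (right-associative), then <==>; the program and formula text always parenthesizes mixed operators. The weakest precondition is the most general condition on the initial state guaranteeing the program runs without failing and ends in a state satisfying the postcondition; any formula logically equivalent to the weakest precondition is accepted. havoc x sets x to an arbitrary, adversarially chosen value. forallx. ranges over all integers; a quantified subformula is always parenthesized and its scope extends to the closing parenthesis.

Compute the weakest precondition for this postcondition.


Working backward. After the program, the postcondition !(v - 1 == -5) must hold; in canonical form it is !(v == -4).
Before skip: !(v == -4)
Before skip: !(v == -4)
Before skip: !(v == -4)
Then branch requires !(v == -4); else branch requires !(q == -6).
Before the if: (v < -8 ==> (!(v == -4))) && ((!(v < -8)) ==> (!(q == -6)))
Before skip: (v < -8 ==> (!(v == -4))) && ((!(v < -8)) ==> (!(q == -6)))
Before havoc u: (v < -8 ==> (!(v == -4))) && ((!(v < -8)) ==> (!(q == -6)))
Answer: WP = (v < -8 ==> (!(v == -4))) && ((!(v < -8)) ==> (!(q == -6)))


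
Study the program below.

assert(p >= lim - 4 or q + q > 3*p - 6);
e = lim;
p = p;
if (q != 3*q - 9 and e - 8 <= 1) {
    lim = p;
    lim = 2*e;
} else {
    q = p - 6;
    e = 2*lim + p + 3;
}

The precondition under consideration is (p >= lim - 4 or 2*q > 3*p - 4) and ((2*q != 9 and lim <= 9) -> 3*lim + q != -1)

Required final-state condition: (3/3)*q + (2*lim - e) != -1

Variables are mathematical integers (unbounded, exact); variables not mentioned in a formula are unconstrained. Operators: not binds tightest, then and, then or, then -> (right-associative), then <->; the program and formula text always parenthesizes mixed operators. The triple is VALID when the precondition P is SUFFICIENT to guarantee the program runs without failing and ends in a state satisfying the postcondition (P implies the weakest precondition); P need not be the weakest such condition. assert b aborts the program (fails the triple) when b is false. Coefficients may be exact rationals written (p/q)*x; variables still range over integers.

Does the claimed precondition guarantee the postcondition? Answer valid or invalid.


Working backward. After the program, the postcondition (3/3)*q + (2*lim - e) != -1 must hold; in canonical form it is 2*lim + q != e - 1.
Then branch requires 3*e + q != -1; else branch requires true.
Before the if: (2*q != 9 and e <= 9) -> 3*e + q != -1
Before p := p: (2*q != 9 and e <= 9) -> 3*e + q != -1
Before e := lim: (2*q != 9 and lim <= 9) -> 3*lim + q != -1
Before assert p >= lim - 4 or q + q > 3*p - 6: (p >= lim - 4 or 2*q > 3*p - 6) and ((2*q != 9 and lim <= 9) -> 3*lim + q != -1)
The weakest precondition is (p >= lim - 4 or 2*q > 3*p - 6) and ((2*q != 9 and lim <= 9) -> 3*lim + q != -1).
Check whether (p >= lim - 4 or 2*q > 3*p - 4) and ((2*q != 9 and lim <= 9) -> 3*lim + q != -1) implies it.
Every state satisfying the precondition satisfies the weakest precondition: the implication holds.
Answer: valid


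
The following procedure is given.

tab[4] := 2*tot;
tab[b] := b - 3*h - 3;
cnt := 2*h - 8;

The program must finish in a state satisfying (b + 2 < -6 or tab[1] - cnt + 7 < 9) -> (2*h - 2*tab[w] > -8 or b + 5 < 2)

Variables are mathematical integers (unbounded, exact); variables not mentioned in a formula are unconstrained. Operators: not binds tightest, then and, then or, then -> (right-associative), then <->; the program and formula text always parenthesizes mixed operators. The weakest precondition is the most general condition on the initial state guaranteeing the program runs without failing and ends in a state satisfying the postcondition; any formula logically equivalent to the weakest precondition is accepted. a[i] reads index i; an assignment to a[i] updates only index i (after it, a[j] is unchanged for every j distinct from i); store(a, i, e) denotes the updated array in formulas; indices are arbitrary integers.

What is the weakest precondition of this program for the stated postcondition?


Working backward. After the program, the postcondition (b + 2 < -6 or tab[1] - cnt + 7 < 9) -> (2*h - 2*tab[w] > -8 or b + 5 < 2) must hold; in canonical form it is (b < -8 or tab[1] < cnt + 2) -> (2*h > 2*tab[w] - 8 or b < -3).
Before cnt := 2*h - 8: (b < -8 or tab[1] < 2*h - 6) -> (2*h > 2*tab[w] - 8 or b < -3)
Before tab[b] := b - 3*h - 3: (b < -8 or store(tab, b, b - 3*h - 3)[1] < 2*h - 6) -> (2*h > 2*store(tab, b, b - 3*h - 3)[w] - 8 or b < -3)
Before tab[4] := 2*tot: (b < -8 or store(store(tab, 4, 2*tot), b, b - 3*h - 3)[1] < 2*h - 6) -> (2*h > 2*store(store(tab, 4, 2*tot), b, b - 3*h - 3)[w] - 8 or b < -3)
Answer: WP = (b < -8 or store(store(tab, 4, 2*tot), b, b - 3*h - 3)[1] < 2*h - 6) -> (2*h > 2*store(store(tab, 4, 2*tot), b, b - 3*h - 3)[w] - 8 or b < -3)


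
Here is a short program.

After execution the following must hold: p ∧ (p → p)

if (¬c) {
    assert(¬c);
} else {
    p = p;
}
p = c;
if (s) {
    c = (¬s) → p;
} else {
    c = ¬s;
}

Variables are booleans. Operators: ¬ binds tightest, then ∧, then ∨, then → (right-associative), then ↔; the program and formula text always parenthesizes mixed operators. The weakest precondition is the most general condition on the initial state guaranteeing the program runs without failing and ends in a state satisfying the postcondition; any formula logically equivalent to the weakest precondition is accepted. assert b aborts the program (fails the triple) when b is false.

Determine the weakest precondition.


Working backward. After the program, the postcondition p ∧ (p → p) must hold; in canonical form it is p.
Then branch requires p; else branch requires p.
Before the if: (s → p) ∧ ((¬s) → p)
Before p := c: (s → c) ∧ ((¬s) → c)
Then branch requires (¬c) ∧ (s → c) ∧ ((¬s) → c); else branch requires (s → c) ∧ ((¬s) → c).
Before the if: ((¬c) → ((¬c) ∧ (s → c) ∧ ((¬s) → c))) ∧ (c → ((s → c) ∧ ((¬s) → c)))
Answer: WP = ((¬c) → ((¬c) ∧ (s → c) ∧ ((¬s) → c))) ∧ (c → ((s → c) ∧ ((¬s) → c)))


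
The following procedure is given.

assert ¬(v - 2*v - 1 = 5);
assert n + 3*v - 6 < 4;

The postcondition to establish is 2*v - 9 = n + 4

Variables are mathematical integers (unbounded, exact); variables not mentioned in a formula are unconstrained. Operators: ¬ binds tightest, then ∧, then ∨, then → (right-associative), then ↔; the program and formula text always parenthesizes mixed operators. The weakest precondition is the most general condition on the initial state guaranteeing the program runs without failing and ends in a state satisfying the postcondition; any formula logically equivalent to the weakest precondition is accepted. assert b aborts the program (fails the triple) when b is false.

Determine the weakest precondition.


Working backward. After the program, the postcondition 2*v - 9 = n + 4 must hold; in canonical form it is 2*v = n + 13.
Before assert n + 3*v - 6 < 4: n + 3*v < 10 ∧ 2*v = n + 13
Before assert ¬(v - 2*v - 1 = 5): (¬(v = -6)) ∧ n + 3*v < 10 ∧ 2*v = n + 13
Answer: WP = (¬(v = -6)) ∧ n + 3*v < 10 ∧ 2*v = n + 13


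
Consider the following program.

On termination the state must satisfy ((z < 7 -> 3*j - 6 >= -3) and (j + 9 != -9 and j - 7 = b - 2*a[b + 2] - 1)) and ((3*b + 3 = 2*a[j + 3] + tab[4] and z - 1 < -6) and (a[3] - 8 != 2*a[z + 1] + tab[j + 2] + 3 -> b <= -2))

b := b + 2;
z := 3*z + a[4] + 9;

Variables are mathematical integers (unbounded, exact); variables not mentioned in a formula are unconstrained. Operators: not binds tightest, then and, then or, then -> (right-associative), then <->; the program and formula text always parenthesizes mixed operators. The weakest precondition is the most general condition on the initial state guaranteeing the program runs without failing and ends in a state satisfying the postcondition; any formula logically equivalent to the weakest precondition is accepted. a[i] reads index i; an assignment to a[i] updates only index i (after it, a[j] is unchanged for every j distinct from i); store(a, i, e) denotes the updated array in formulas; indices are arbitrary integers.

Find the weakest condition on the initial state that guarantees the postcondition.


Working backward. After the program, the postcondition ((z < 7 -> 3*j - 6 >= -3) and (j + 9 != -9 and j - 7 = b - 2*a[b + 2] - 1)) and ((3*b + 3 = 2*a[j + 3] + tab[4] and z - 1 < -6) and (a[3] - 8 != 2*a[z + 1] + tab[j + 2] + 3 -> b <= -2)) must hold; in canonical form it is (z < 7 -> 3*j >= 3) and j != -18 and 2*a[b + 2] + j = b + 6 and 3*b = 2*a[j + 3] + tab[4] - 3 and z < -5 and (a[3] != 2*a[z + 1] + tab[j + 2] + 11 -> b <= -2).
Before z := 3*z + a[4] + 9: (a[4] + 3*z < -2 -> 3*j >= 3) and j != -18 and 2*a[b + 2] + j = b + 6 and 3*b = 2*a[j + 3] + tab[4] - 3 and a[4] + 3*z < -14 and (a[3] != 2*a[a[4] + 3*z + 10] + tab[j + 2] + 11 -> b <= -2)
Before b := b + 2: (a[4] + 3*z < -2 -> 3*j >= 3) and j != -18 and 2*a[b + 4] + j = b + 8 and 3*b = 2*a[j + 3] + tab[4] - 9 and a[4] + 3*z < -14 and (a[3] != 2*a[a[4] + 3*z + 10] + tab[j + 2] + 11 -> b <= -4)
Answer: WP = (a[4] + 3*z < -2 -> 3*j >= 3) and j != -18 and 2*a[b + 4] + j = b + 8 and 3*b = 2*a[j + 3] + tab[4] - 9 and a[4] + 3*z < -14 and (a[3] != 2*a[a[4] + 3*z + 10] + tab[j + 2] + 11 -> b <= -4)


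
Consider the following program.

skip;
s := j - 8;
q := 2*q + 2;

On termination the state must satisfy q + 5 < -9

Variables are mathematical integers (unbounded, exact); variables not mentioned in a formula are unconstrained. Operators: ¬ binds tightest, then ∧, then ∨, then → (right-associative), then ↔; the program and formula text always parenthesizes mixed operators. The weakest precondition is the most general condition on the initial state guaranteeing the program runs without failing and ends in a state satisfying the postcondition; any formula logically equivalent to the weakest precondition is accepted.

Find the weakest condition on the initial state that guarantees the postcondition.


Working backward. After the program, the postcondition q + 5 < -9 must hold; in canonical form it is q < -14.
Before q := 2*q + 2: 2*q < -16
Before s := j - 8: 2*q < -16
Before skip: 2*q < -16
Answer: WP = 2*q < -16


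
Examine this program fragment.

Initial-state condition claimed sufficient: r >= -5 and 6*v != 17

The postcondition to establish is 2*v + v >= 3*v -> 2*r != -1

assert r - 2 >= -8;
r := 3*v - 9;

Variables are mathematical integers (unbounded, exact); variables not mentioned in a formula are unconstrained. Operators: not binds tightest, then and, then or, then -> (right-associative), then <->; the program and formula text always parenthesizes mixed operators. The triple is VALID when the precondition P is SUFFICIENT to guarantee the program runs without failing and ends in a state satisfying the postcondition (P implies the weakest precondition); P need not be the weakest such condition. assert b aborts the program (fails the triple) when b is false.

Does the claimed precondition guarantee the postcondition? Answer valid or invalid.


Working backward. After the program, the postcondition 2*v + v >= 3*v -> 2*r != -1 must hold; in canonical form it is 2*r != -1.
Before r := 3*v - 9: 6*v != 17
Before assert r - 2 >= -8: r >= -6 and 6*v != 17
The weakest precondition is r >= -6 and 6*v != 17.
Check whether r >= -5 and 6*v != 17 implies it.
Every state satisfying the precondition satisfies the weakest precondition: the implication holds.
Answer: valid


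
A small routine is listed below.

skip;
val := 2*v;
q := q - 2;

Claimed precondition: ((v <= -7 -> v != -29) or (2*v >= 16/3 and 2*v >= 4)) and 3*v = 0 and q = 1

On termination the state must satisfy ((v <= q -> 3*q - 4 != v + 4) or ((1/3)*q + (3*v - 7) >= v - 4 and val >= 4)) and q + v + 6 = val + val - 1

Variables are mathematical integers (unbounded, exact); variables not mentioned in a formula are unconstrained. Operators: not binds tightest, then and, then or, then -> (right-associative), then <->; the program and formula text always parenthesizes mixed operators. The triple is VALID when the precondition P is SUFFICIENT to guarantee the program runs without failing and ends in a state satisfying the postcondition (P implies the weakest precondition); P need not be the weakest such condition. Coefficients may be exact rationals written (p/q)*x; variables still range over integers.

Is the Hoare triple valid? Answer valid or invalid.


Working backward. After the program, the postcondition ((v <= q -> 3*q - 4 != v + 4) or ((1/3)*q + (3*v - 7) >= v - 4 and val >= 4)) and q + v + 6 = val + val - 1 must hold; in canonical form it is ((v <= q -> 3*q != v + 8) or ((1/3)*q + 2*v >= 3 and val >= 4)) and q + v = 2*val - 7.
Before q := q - 2: ((v <= q - 2 -> 3*q != v + 14) or ((1/3)*q + 2*v >= 11/3 and val >= 4)) and q + v = 2*val - 5
Before val := 2*v: ((v <= q - 2 -> 3*q != v + 14) or ((1/3)*q + 2*v >= 11/3 and 2*v >= 4)) and q = 3*v - 5
Before skip: ((v <= q - 2 -> 3*q != v + 14) or ((1/3)*q + 2*v >= 11/3 and 2*v >= 4)) and q = 3*v - 5
The weakest precondition is ((v <= q - 2 -> 3*q != v + 14) or ((1/3)*q + 2*v >= 11/3 and 2*v >= 4)) and q = 3*v - 5.
Check whether ((v <= -7 -> v != -29) or (2*v >= 16/3 and 2*v >= 4)) and 3*v = 0 and q = 1 implies it.
Countermodel: at the initial state q = 1, v = 0, the precondition holds but the weakest precondition fails.
Answer: invalid


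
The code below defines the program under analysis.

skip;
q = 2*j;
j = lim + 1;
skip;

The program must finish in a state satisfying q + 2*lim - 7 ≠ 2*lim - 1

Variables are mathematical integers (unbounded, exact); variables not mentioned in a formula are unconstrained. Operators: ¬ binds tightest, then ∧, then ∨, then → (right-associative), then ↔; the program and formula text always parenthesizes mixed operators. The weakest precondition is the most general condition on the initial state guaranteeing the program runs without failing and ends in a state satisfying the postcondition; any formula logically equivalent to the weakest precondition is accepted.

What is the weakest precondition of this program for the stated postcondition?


Working backward. After the program, the postcondition q + 2*lim - 7 ≠ 2*lim - 1 must hold; in canonical form it is q ≠ 6.
Before skip: q ≠ 6
Before j := lim + 1: q ≠ 6
Before q := 2*j: 2*j ≠ 6
Before skip: 2*j ≠ 6
Answer: WP = 2*j ≠ 6


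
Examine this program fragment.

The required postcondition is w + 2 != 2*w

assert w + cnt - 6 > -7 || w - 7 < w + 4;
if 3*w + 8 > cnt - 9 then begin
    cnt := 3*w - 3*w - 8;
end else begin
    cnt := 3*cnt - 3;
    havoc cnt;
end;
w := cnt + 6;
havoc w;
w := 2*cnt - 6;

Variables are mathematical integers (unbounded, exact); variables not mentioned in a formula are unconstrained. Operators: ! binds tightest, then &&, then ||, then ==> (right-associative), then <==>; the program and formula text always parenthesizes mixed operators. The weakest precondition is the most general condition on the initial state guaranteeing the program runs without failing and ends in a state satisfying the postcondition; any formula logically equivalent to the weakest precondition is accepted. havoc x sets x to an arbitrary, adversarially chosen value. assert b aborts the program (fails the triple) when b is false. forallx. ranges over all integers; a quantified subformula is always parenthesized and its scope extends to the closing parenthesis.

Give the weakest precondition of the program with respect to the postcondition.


Working backward. After the program, the postcondition w + 2 != 2*w must hold; in canonical form it is w != 2.
Before w := 2*cnt - 6: 2*cnt != 8
Before havoc w: 2*cnt != 8
Before w := cnt + 6: 2*cnt != 8
Then branch requires true; else branch requires forall cnt_1. 2*cnt_1 != 8.
Before the if: (!(3*w > cnt - 17)) ==> (forall cnt_1. 2*cnt_1 != 8)
Before assert w + cnt - 6 > -7 || w - 7 < w + 4: (!(3*w > cnt - 17)) ==> (forall cnt_1. 2*cnt_1 != 8)
Answer: WP = (!(3*w > cnt - 17)) ==> (forall cnt_1. 2*cnt_1 != 8)
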